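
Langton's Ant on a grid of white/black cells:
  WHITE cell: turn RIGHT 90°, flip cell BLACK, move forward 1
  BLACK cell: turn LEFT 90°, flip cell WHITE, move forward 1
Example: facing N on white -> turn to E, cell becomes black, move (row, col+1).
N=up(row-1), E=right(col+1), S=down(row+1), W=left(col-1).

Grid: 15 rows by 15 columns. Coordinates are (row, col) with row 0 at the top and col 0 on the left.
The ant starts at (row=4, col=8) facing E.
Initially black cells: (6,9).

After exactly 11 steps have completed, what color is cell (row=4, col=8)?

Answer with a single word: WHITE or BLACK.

Answer: BLACK

Derivation:
Step 1: on WHITE (4,8): turn R to S, flip to black, move to (5,8). |black|=2
Step 2: on WHITE (5,8): turn R to W, flip to black, move to (5,7). |black|=3
Step 3: on WHITE (5,7): turn R to N, flip to black, move to (4,7). |black|=4
Step 4: on WHITE (4,7): turn R to E, flip to black, move to (4,8). |black|=5
Step 5: on BLACK (4,8): turn L to N, flip to white, move to (3,8). |black|=4
Step 6: on WHITE (3,8): turn R to E, flip to black, move to (3,9). |black|=5
Step 7: on WHITE (3,9): turn R to S, flip to black, move to (4,9). |black|=6
Step 8: on WHITE (4,9): turn R to W, flip to black, move to (4,8). |black|=7
Step 9: on WHITE (4,8): turn R to N, flip to black, move to (3,8). |black|=8
Step 10: on BLACK (3,8): turn L to W, flip to white, move to (3,7). |black|=7
Step 11: on WHITE (3,7): turn R to N, flip to black, move to (2,7). |black|=8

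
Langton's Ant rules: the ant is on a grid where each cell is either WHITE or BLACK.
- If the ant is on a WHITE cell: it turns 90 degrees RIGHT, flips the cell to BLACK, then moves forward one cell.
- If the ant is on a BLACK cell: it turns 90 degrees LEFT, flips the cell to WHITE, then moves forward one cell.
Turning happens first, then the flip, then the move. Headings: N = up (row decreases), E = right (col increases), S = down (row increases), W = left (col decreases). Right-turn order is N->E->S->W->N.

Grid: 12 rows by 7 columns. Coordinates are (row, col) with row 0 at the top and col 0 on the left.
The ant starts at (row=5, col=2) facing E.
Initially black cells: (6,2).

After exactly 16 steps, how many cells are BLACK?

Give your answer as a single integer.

Step 1: on WHITE (5,2): turn R to S, flip to black, move to (6,2). |black|=2
Step 2: on BLACK (6,2): turn L to E, flip to white, move to (6,3). |black|=1
Step 3: on WHITE (6,3): turn R to S, flip to black, move to (7,3). |black|=2
Step 4: on WHITE (7,3): turn R to W, flip to black, move to (7,2). |black|=3
Step 5: on WHITE (7,2): turn R to N, flip to black, move to (6,2). |black|=4
Step 6: on WHITE (6,2): turn R to E, flip to black, move to (6,3). |black|=5
Step 7: on BLACK (6,3): turn L to N, flip to white, move to (5,3). |black|=4
Step 8: on WHITE (5,3): turn R to E, flip to black, move to (5,4). |black|=5
Step 9: on WHITE (5,4): turn R to S, flip to black, move to (6,4). |black|=6
Step 10: on WHITE (6,4): turn R to W, flip to black, move to (6,3). |black|=7
Step 11: on WHITE (6,3): turn R to N, flip to black, move to (5,3). |black|=8
Step 12: on BLACK (5,3): turn L to W, flip to white, move to (5,2). |black|=7
Step 13: on BLACK (5,2): turn L to S, flip to white, move to (6,2). |black|=6
Step 14: on BLACK (6,2): turn L to E, flip to white, move to (6,3). |black|=5
Step 15: on BLACK (6,3): turn L to N, flip to white, move to (5,3). |black|=4
Step 16: on WHITE (5,3): turn R to E, flip to black, move to (5,4). |black|=5

Answer: 5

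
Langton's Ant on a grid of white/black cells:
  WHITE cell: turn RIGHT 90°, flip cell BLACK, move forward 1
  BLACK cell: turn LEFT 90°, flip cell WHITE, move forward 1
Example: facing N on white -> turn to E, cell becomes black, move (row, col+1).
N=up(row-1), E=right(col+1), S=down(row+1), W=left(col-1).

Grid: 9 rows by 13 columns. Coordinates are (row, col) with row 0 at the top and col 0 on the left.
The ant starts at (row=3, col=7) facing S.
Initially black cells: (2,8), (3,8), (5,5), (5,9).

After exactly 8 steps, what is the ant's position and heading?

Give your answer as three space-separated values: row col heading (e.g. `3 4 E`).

Step 1: on WHITE (3,7): turn R to W, flip to black, move to (3,6). |black|=5
Step 2: on WHITE (3,6): turn R to N, flip to black, move to (2,6). |black|=6
Step 3: on WHITE (2,6): turn R to E, flip to black, move to (2,7). |black|=7
Step 4: on WHITE (2,7): turn R to S, flip to black, move to (3,7). |black|=8
Step 5: on BLACK (3,7): turn L to E, flip to white, move to (3,8). |black|=7
Step 6: on BLACK (3,8): turn L to N, flip to white, move to (2,8). |black|=6
Step 7: on BLACK (2,8): turn L to W, flip to white, move to (2,7). |black|=5
Step 8: on BLACK (2,7): turn L to S, flip to white, move to (3,7). |black|=4

Answer: 3 7 S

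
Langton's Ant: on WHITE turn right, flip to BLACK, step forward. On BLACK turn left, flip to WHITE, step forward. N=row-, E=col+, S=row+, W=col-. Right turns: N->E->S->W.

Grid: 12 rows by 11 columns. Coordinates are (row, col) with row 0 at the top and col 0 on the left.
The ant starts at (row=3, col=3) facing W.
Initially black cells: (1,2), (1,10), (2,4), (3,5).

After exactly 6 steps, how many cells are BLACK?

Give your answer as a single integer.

Step 1: on WHITE (3,3): turn R to N, flip to black, move to (2,3). |black|=5
Step 2: on WHITE (2,3): turn R to E, flip to black, move to (2,4). |black|=6
Step 3: on BLACK (2,4): turn L to N, flip to white, move to (1,4). |black|=5
Step 4: on WHITE (1,4): turn R to E, flip to black, move to (1,5). |black|=6
Step 5: on WHITE (1,5): turn R to S, flip to black, move to (2,5). |black|=7
Step 6: on WHITE (2,5): turn R to W, flip to black, move to (2,4). |black|=8

Answer: 8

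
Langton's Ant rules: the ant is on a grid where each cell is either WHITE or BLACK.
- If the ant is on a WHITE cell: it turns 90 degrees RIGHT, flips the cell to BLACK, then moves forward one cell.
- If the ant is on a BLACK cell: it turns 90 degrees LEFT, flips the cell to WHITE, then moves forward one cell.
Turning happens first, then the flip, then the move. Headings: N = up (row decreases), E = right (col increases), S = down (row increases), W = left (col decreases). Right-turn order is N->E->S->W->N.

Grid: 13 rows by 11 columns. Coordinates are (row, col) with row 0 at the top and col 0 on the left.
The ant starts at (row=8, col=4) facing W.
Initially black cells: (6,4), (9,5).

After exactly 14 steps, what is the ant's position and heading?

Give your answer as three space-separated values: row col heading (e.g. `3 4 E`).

Step 1: on WHITE (8,4): turn R to N, flip to black, move to (7,4). |black|=3
Step 2: on WHITE (7,4): turn R to E, flip to black, move to (7,5). |black|=4
Step 3: on WHITE (7,5): turn R to S, flip to black, move to (8,5). |black|=5
Step 4: on WHITE (8,5): turn R to W, flip to black, move to (8,4). |black|=6
Step 5: on BLACK (8,4): turn L to S, flip to white, move to (9,4). |black|=5
Step 6: on WHITE (9,4): turn R to W, flip to black, move to (9,3). |black|=6
Step 7: on WHITE (9,3): turn R to N, flip to black, move to (8,3). |black|=7
Step 8: on WHITE (8,3): turn R to E, flip to black, move to (8,4). |black|=8
Step 9: on WHITE (8,4): turn R to S, flip to black, move to (9,4). |black|=9
Step 10: on BLACK (9,4): turn L to E, flip to white, move to (9,5). |black|=8
Step 11: on BLACK (9,5): turn L to N, flip to white, move to (8,5). |black|=7
Step 12: on BLACK (8,5): turn L to W, flip to white, move to (8,4). |black|=6
Step 13: on BLACK (8,4): turn L to S, flip to white, move to (9,4). |black|=5
Step 14: on WHITE (9,4): turn R to W, flip to black, move to (9,3). |black|=6

Answer: 9 3 W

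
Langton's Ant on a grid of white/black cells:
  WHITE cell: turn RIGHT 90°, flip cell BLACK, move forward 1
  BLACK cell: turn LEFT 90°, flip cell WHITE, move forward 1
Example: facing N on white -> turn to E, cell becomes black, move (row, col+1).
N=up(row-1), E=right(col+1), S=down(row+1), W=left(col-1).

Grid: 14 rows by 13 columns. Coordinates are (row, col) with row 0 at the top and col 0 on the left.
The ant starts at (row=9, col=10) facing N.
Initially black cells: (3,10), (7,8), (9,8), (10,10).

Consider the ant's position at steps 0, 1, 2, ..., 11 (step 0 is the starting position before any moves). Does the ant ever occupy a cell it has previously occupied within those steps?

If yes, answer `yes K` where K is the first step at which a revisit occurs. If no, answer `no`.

Step 1: on WHITE (9,10): turn R to E, flip to black, move to (9,11). |black|=5 — new cell
Step 2: on WHITE (9,11): turn R to S, flip to black, move to (10,11). |black|=6 — new cell
Step 3: on WHITE (10,11): turn R to W, flip to black, move to (10,10). |black|=7 — new cell
Step 4: on BLACK (10,10): turn L to S, flip to white, move to (11,10). |black|=6 — new cell
Step 5: on WHITE (11,10): turn R to W, flip to black, move to (11,9). |black|=7 — new cell
Step 6: on WHITE (11,9): turn R to N, flip to black, move to (10,9). |black|=8 — new cell
Step 7: on WHITE (10,9): turn R to E, flip to black, move to (10,10). |black|=9 — REVISIT

Answer: yes 7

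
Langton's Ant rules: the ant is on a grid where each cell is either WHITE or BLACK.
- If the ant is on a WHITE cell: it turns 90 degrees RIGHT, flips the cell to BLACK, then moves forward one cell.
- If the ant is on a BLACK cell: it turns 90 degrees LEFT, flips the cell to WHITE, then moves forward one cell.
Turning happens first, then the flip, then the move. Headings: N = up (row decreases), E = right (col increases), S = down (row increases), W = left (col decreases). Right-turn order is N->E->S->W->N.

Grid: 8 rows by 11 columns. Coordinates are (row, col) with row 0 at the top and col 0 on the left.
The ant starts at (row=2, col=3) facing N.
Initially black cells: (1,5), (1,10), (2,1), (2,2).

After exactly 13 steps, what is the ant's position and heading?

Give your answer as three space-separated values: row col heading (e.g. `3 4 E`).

Answer: 2 0 W

Derivation:
Step 1: on WHITE (2,3): turn R to E, flip to black, move to (2,4). |black|=5
Step 2: on WHITE (2,4): turn R to S, flip to black, move to (3,4). |black|=6
Step 3: on WHITE (3,4): turn R to W, flip to black, move to (3,3). |black|=7
Step 4: on WHITE (3,3): turn R to N, flip to black, move to (2,3). |black|=8
Step 5: on BLACK (2,3): turn L to W, flip to white, move to (2,2). |black|=7
Step 6: on BLACK (2,2): turn L to S, flip to white, move to (3,2). |black|=6
Step 7: on WHITE (3,2): turn R to W, flip to black, move to (3,1). |black|=7
Step 8: on WHITE (3,1): turn R to N, flip to black, move to (2,1). |black|=8
Step 9: on BLACK (2,1): turn L to W, flip to white, move to (2,0). |black|=7
Step 10: on WHITE (2,0): turn R to N, flip to black, move to (1,0). |black|=8
Step 11: on WHITE (1,0): turn R to E, flip to black, move to (1,1). |black|=9
Step 12: on WHITE (1,1): turn R to S, flip to black, move to (2,1). |black|=10
Step 13: on WHITE (2,1): turn R to W, flip to black, move to (2,0). |black|=11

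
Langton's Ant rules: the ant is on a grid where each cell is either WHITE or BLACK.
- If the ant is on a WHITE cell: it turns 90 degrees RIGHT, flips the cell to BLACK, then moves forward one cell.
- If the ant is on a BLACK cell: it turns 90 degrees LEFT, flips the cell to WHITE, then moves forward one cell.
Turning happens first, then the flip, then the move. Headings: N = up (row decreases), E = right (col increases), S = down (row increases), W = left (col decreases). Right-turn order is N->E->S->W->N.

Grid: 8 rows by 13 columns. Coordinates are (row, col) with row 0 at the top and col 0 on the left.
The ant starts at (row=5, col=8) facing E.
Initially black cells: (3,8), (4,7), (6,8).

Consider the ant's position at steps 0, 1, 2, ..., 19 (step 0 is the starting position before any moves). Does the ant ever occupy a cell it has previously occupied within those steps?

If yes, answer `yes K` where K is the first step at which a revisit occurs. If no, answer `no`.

Step 1: on WHITE (5,8): turn R to S, flip to black, move to (6,8). |black|=4 — new cell
Step 2: on BLACK (6,8): turn L to E, flip to white, move to (6,9). |black|=3 — new cell
Step 3: on WHITE (6,9): turn R to S, flip to black, move to (7,9). |black|=4 — new cell
Step 4: on WHITE (7,9): turn R to W, flip to black, move to (7,8). |black|=5 — new cell
Step 5: on WHITE (7,8): turn R to N, flip to black, move to (6,8). |black|=6 — REVISIT

Answer: yes 5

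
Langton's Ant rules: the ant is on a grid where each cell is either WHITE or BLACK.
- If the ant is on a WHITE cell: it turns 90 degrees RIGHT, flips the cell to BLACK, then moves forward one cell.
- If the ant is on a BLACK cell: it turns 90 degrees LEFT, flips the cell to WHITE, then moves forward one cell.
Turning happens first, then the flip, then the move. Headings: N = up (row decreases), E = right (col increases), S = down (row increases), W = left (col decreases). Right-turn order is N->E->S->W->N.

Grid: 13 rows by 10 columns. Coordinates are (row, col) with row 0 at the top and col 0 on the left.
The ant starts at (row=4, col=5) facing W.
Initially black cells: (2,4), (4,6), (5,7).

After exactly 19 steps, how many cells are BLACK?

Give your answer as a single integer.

Answer: 8

Derivation:
Step 1: on WHITE (4,5): turn R to N, flip to black, move to (3,5). |black|=4
Step 2: on WHITE (3,5): turn R to E, flip to black, move to (3,6). |black|=5
Step 3: on WHITE (3,6): turn R to S, flip to black, move to (4,6). |black|=6
Step 4: on BLACK (4,6): turn L to E, flip to white, move to (4,7). |black|=5
Step 5: on WHITE (4,7): turn R to S, flip to black, move to (5,7). |black|=6
Step 6: on BLACK (5,7): turn L to E, flip to white, move to (5,8). |black|=5
Step 7: on WHITE (5,8): turn R to S, flip to black, move to (6,8). |black|=6
Step 8: on WHITE (6,8): turn R to W, flip to black, move to (6,7). |black|=7
Step 9: on WHITE (6,7): turn R to N, flip to black, move to (5,7). |black|=8
Step 10: on WHITE (5,7): turn R to E, flip to black, move to (5,8). |black|=9
Step 11: on BLACK (5,8): turn L to N, flip to white, move to (4,8). |black|=8
Step 12: on WHITE (4,8): turn R to E, flip to black, move to (4,9). |black|=9
Step 13: on WHITE (4,9): turn R to S, flip to black, move to (5,9). |black|=10
Step 14: on WHITE (5,9): turn R to W, flip to black, move to (5,8). |black|=11
Step 15: on WHITE (5,8): turn R to N, flip to black, move to (4,8). |black|=12
Step 16: on BLACK (4,8): turn L to W, flip to white, move to (4,7). |black|=11
Step 17: on BLACK (4,7): turn L to S, flip to white, move to (5,7). |black|=10
Step 18: on BLACK (5,7): turn L to E, flip to white, move to (5,8). |black|=9
Step 19: on BLACK (5,8): turn L to N, flip to white, move to (4,8). |black|=8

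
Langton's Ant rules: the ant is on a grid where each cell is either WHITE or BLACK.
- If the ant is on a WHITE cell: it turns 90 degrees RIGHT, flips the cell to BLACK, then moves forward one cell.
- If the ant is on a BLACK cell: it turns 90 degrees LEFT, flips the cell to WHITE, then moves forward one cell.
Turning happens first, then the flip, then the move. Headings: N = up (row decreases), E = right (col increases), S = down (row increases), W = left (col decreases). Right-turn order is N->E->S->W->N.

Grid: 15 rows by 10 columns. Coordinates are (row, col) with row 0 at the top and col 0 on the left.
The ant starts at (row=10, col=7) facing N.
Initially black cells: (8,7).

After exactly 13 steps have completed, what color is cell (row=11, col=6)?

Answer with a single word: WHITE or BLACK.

Answer: BLACK

Derivation:
Step 1: on WHITE (10,7): turn R to E, flip to black, move to (10,8). |black|=2
Step 2: on WHITE (10,8): turn R to S, flip to black, move to (11,8). |black|=3
Step 3: on WHITE (11,8): turn R to W, flip to black, move to (11,7). |black|=4
Step 4: on WHITE (11,7): turn R to N, flip to black, move to (10,7). |black|=5
Step 5: on BLACK (10,7): turn L to W, flip to white, move to (10,6). |black|=4
Step 6: on WHITE (10,6): turn R to N, flip to black, move to (9,6). |black|=5
Step 7: on WHITE (9,6): turn R to E, flip to black, move to (9,7). |black|=6
Step 8: on WHITE (9,7): turn R to S, flip to black, move to (10,7). |black|=7
Step 9: on WHITE (10,7): turn R to W, flip to black, move to (10,6). |black|=8
Step 10: on BLACK (10,6): turn L to S, flip to white, move to (11,6). |black|=7
Step 11: on WHITE (11,6): turn R to W, flip to black, move to (11,5). |black|=8
Step 12: on WHITE (11,5): turn R to N, flip to black, move to (10,5). |black|=9
Step 13: on WHITE (10,5): turn R to E, flip to black, move to (10,6). |black|=10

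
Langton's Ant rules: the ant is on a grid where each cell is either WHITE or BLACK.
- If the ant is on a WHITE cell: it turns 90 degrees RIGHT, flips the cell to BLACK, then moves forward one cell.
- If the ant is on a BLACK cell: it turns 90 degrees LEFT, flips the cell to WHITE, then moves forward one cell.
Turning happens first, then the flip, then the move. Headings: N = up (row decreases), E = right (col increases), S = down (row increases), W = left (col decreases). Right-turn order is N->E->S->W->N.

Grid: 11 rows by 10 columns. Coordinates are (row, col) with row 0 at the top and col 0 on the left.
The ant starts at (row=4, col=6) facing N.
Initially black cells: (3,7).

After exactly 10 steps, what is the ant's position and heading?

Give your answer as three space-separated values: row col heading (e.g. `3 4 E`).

Answer: 5 5 S

Derivation:
Step 1: on WHITE (4,6): turn R to E, flip to black, move to (4,7). |black|=2
Step 2: on WHITE (4,7): turn R to S, flip to black, move to (5,7). |black|=3
Step 3: on WHITE (5,7): turn R to W, flip to black, move to (5,6). |black|=4
Step 4: on WHITE (5,6): turn R to N, flip to black, move to (4,6). |black|=5
Step 5: on BLACK (4,6): turn L to W, flip to white, move to (4,5). |black|=4
Step 6: on WHITE (4,5): turn R to N, flip to black, move to (3,5). |black|=5
Step 7: on WHITE (3,5): turn R to E, flip to black, move to (3,6). |black|=6
Step 8: on WHITE (3,6): turn R to S, flip to black, move to (4,6). |black|=7
Step 9: on WHITE (4,6): turn R to W, flip to black, move to (4,5). |black|=8
Step 10: on BLACK (4,5): turn L to S, flip to white, move to (5,5). |black|=7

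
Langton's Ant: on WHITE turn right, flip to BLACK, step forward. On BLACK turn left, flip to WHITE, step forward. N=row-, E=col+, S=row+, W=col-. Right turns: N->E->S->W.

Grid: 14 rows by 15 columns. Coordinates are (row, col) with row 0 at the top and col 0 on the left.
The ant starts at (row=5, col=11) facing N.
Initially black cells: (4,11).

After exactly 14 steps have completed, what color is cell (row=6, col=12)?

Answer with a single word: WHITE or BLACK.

Answer: BLACK

Derivation:
Step 1: on WHITE (5,11): turn R to E, flip to black, move to (5,12). |black|=2
Step 2: on WHITE (5,12): turn R to S, flip to black, move to (6,12). |black|=3
Step 3: on WHITE (6,12): turn R to W, flip to black, move to (6,11). |black|=4
Step 4: on WHITE (6,11): turn R to N, flip to black, move to (5,11). |black|=5
Step 5: on BLACK (5,11): turn L to W, flip to white, move to (5,10). |black|=4
Step 6: on WHITE (5,10): turn R to N, flip to black, move to (4,10). |black|=5
Step 7: on WHITE (4,10): turn R to E, flip to black, move to (4,11). |black|=6
Step 8: on BLACK (4,11): turn L to N, flip to white, move to (3,11). |black|=5
Step 9: on WHITE (3,11): turn R to E, flip to black, move to (3,12). |black|=6
Step 10: on WHITE (3,12): turn R to S, flip to black, move to (4,12). |black|=7
Step 11: on WHITE (4,12): turn R to W, flip to black, move to (4,11). |black|=8
Step 12: on WHITE (4,11): turn R to N, flip to black, move to (3,11). |black|=9
Step 13: on BLACK (3,11): turn L to W, flip to white, move to (3,10). |black|=8
Step 14: on WHITE (3,10): turn R to N, flip to black, move to (2,10). |black|=9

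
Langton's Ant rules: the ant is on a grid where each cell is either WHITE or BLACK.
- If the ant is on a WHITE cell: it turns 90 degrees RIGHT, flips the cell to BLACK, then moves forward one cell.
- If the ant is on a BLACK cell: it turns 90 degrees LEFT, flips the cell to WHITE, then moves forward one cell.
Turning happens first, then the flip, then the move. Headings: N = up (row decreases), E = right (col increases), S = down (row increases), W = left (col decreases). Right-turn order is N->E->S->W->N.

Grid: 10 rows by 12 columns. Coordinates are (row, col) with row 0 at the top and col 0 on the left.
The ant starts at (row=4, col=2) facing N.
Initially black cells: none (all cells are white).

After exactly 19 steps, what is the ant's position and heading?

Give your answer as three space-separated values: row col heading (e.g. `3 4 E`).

Step 1: on WHITE (4,2): turn R to E, flip to black, move to (4,3). |black|=1
Step 2: on WHITE (4,3): turn R to S, flip to black, move to (5,3). |black|=2
Step 3: on WHITE (5,3): turn R to W, flip to black, move to (5,2). |black|=3
Step 4: on WHITE (5,2): turn R to N, flip to black, move to (4,2). |black|=4
Step 5: on BLACK (4,2): turn L to W, flip to white, move to (4,1). |black|=3
Step 6: on WHITE (4,1): turn R to N, flip to black, move to (3,1). |black|=4
Step 7: on WHITE (3,1): turn R to E, flip to black, move to (3,2). |black|=5
Step 8: on WHITE (3,2): turn R to S, flip to black, move to (4,2). |black|=6
Step 9: on WHITE (4,2): turn R to W, flip to black, move to (4,1). |black|=7
Step 10: on BLACK (4,1): turn L to S, flip to white, move to (5,1). |black|=6
Step 11: on WHITE (5,1): turn R to W, flip to black, move to (5,0). |black|=7
Step 12: on WHITE (5,0): turn R to N, flip to black, move to (4,0). |black|=8
Step 13: on WHITE (4,0): turn R to E, flip to black, move to (4,1). |black|=9
Step 14: on WHITE (4,1): turn R to S, flip to black, move to (5,1). |black|=10
Step 15: on BLACK (5,1): turn L to E, flip to white, move to (5,2). |black|=9
Step 16: on BLACK (5,2): turn L to N, flip to white, move to (4,2). |black|=8
Step 17: on BLACK (4,2): turn L to W, flip to white, move to (4,1). |black|=7
Step 18: on BLACK (4,1): turn L to S, flip to white, move to (5,1). |black|=6
Step 19: on WHITE (5,1): turn R to W, flip to black, move to (5,0). |black|=7

Answer: 5 0 W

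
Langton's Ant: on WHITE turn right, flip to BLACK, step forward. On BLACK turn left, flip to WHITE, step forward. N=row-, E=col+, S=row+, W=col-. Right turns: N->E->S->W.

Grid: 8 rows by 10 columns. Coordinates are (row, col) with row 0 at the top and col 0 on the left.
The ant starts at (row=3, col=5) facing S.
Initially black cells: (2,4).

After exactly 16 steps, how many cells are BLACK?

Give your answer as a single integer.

Step 1: on WHITE (3,5): turn R to W, flip to black, move to (3,4). |black|=2
Step 2: on WHITE (3,4): turn R to N, flip to black, move to (2,4). |black|=3
Step 3: on BLACK (2,4): turn L to W, flip to white, move to (2,3). |black|=2
Step 4: on WHITE (2,3): turn R to N, flip to black, move to (1,3). |black|=3
Step 5: on WHITE (1,3): turn R to E, flip to black, move to (1,4). |black|=4
Step 6: on WHITE (1,4): turn R to S, flip to black, move to (2,4). |black|=5
Step 7: on WHITE (2,4): turn R to W, flip to black, move to (2,3). |black|=6
Step 8: on BLACK (2,3): turn L to S, flip to white, move to (3,3). |black|=5
Step 9: on WHITE (3,3): turn R to W, flip to black, move to (3,2). |black|=6
Step 10: on WHITE (3,2): turn R to N, flip to black, move to (2,2). |black|=7
Step 11: on WHITE (2,2): turn R to E, flip to black, move to (2,3). |black|=8
Step 12: on WHITE (2,3): turn R to S, flip to black, move to (3,3). |black|=9
Step 13: on BLACK (3,3): turn L to E, flip to white, move to (3,4). |black|=8
Step 14: on BLACK (3,4): turn L to N, flip to white, move to (2,4). |black|=7
Step 15: on BLACK (2,4): turn L to W, flip to white, move to (2,3). |black|=6
Step 16: on BLACK (2,3): turn L to S, flip to white, move to (3,3). |black|=5

Answer: 5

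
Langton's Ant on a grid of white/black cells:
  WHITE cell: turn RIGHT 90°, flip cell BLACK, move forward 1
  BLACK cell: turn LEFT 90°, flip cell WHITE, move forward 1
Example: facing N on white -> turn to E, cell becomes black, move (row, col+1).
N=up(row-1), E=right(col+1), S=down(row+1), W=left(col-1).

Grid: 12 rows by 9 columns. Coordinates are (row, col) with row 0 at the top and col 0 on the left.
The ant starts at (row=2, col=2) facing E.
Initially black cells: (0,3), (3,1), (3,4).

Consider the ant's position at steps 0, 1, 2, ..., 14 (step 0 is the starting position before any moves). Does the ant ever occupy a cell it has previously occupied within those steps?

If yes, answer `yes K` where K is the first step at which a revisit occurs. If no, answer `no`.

Step 1: on WHITE (2,2): turn R to S, flip to black, move to (3,2). |black|=4 — new cell
Step 2: on WHITE (3,2): turn R to W, flip to black, move to (3,1). |black|=5 — new cell
Step 3: on BLACK (3,1): turn L to S, flip to white, move to (4,1). |black|=4 — new cell
Step 4: on WHITE (4,1): turn R to W, flip to black, move to (4,0). |black|=5 — new cell
Step 5: on WHITE (4,0): turn R to N, flip to black, move to (3,0). |black|=6 — new cell
Step 6: on WHITE (3,0): turn R to E, flip to black, move to (3,1). |black|=7 — REVISIT

Answer: yes 6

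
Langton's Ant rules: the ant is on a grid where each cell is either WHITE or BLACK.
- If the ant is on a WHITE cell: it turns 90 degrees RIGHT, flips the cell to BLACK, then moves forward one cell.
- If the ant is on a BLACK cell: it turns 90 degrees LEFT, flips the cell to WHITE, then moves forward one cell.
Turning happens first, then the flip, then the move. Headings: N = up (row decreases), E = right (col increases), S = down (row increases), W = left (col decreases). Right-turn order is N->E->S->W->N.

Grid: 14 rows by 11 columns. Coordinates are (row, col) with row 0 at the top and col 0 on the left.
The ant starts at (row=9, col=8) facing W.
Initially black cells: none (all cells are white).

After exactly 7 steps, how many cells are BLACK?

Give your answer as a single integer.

Step 1: on WHITE (9,8): turn R to N, flip to black, move to (8,8). |black|=1
Step 2: on WHITE (8,8): turn R to E, flip to black, move to (8,9). |black|=2
Step 3: on WHITE (8,9): turn R to S, flip to black, move to (9,9). |black|=3
Step 4: on WHITE (9,9): turn R to W, flip to black, move to (9,8). |black|=4
Step 5: on BLACK (9,8): turn L to S, flip to white, move to (10,8). |black|=3
Step 6: on WHITE (10,8): turn R to W, flip to black, move to (10,7). |black|=4
Step 7: on WHITE (10,7): turn R to N, flip to black, move to (9,7). |black|=5

Answer: 5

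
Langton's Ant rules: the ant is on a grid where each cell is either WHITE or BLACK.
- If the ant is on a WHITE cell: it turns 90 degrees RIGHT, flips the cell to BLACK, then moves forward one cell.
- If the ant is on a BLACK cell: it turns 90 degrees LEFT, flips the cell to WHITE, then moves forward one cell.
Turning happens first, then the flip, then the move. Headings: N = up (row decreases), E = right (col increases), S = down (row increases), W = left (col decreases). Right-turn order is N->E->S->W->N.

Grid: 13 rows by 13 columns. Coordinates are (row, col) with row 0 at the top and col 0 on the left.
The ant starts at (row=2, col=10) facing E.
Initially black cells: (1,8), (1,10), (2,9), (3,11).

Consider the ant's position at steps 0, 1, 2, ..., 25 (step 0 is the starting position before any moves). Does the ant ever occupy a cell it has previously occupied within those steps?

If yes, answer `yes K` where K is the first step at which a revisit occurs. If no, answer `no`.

Step 1: on WHITE (2,10): turn R to S, flip to black, move to (3,10). |black|=5 — new cell
Step 2: on WHITE (3,10): turn R to W, flip to black, move to (3,9). |black|=6 — new cell
Step 3: on WHITE (3,9): turn R to N, flip to black, move to (2,9). |black|=7 — new cell
Step 4: on BLACK (2,9): turn L to W, flip to white, move to (2,8). |black|=6 — new cell
Step 5: on WHITE (2,8): turn R to N, flip to black, move to (1,8). |black|=7 — new cell
Step 6: on BLACK (1,8): turn L to W, flip to white, move to (1,7). |black|=6 — new cell
Step 7: on WHITE (1,7): turn R to N, flip to black, move to (0,7). |black|=7 — new cell
Step 8: on WHITE (0,7): turn R to E, flip to black, move to (0,8). |black|=8 — new cell
Step 9: on WHITE (0,8): turn R to S, flip to black, move to (1,8). |black|=9 — REVISIT

Answer: yes 9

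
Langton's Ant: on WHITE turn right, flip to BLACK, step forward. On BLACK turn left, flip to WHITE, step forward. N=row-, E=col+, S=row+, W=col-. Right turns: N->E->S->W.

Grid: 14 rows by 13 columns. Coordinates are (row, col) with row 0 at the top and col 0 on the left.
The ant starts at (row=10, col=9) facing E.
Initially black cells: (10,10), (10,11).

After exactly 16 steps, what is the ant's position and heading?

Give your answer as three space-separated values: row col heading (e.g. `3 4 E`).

Answer: 10 9 W

Derivation:
Step 1: on WHITE (10,9): turn R to S, flip to black, move to (11,9). |black|=3
Step 2: on WHITE (11,9): turn R to W, flip to black, move to (11,8). |black|=4
Step 3: on WHITE (11,8): turn R to N, flip to black, move to (10,8). |black|=5
Step 4: on WHITE (10,8): turn R to E, flip to black, move to (10,9). |black|=6
Step 5: on BLACK (10,9): turn L to N, flip to white, move to (9,9). |black|=5
Step 6: on WHITE (9,9): turn R to E, flip to black, move to (9,10). |black|=6
Step 7: on WHITE (9,10): turn R to S, flip to black, move to (10,10). |black|=7
Step 8: on BLACK (10,10): turn L to E, flip to white, move to (10,11). |black|=6
Step 9: on BLACK (10,11): turn L to N, flip to white, move to (9,11). |black|=5
Step 10: on WHITE (9,11): turn R to E, flip to black, move to (9,12). |black|=6
Step 11: on WHITE (9,12): turn R to S, flip to black, move to (10,12). |black|=7
Step 12: on WHITE (10,12): turn R to W, flip to black, move to (10,11). |black|=8
Step 13: on WHITE (10,11): turn R to N, flip to black, move to (9,11). |black|=9
Step 14: on BLACK (9,11): turn L to W, flip to white, move to (9,10). |black|=8
Step 15: on BLACK (9,10): turn L to S, flip to white, move to (10,10). |black|=7
Step 16: on WHITE (10,10): turn R to W, flip to black, move to (10,9). |black|=8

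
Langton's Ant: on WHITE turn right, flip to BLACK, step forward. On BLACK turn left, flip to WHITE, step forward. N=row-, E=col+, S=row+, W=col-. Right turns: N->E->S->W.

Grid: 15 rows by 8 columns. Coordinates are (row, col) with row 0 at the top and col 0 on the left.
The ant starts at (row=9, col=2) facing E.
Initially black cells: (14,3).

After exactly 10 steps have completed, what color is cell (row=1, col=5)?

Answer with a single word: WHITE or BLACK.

Step 1: on WHITE (9,2): turn R to S, flip to black, move to (10,2). |black|=2
Step 2: on WHITE (10,2): turn R to W, flip to black, move to (10,1). |black|=3
Step 3: on WHITE (10,1): turn R to N, flip to black, move to (9,1). |black|=4
Step 4: on WHITE (9,1): turn R to E, flip to black, move to (9,2). |black|=5
Step 5: on BLACK (9,2): turn L to N, flip to white, move to (8,2). |black|=4
Step 6: on WHITE (8,2): turn R to E, flip to black, move to (8,3). |black|=5
Step 7: on WHITE (8,3): turn R to S, flip to black, move to (9,3). |black|=6
Step 8: on WHITE (9,3): turn R to W, flip to black, move to (9,2). |black|=7
Step 9: on WHITE (9,2): turn R to N, flip to black, move to (8,2). |black|=8
Step 10: on BLACK (8,2): turn L to W, flip to white, move to (8,1). |black|=7

Answer: WHITE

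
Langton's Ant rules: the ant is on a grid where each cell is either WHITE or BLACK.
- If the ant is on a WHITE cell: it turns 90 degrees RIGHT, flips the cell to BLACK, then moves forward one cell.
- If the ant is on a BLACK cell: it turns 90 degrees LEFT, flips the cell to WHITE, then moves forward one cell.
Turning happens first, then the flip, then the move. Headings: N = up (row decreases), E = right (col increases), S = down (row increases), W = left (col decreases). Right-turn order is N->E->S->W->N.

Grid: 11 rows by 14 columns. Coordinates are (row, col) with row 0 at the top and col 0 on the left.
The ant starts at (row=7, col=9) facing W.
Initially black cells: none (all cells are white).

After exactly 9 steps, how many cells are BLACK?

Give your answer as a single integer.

Answer: 7

Derivation:
Step 1: on WHITE (7,9): turn R to N, flip to black, move to (6,9). |black|=1
Step 2: on WHITE (6,9): turn R to E, flip to black, move to (6,10). |black|=2
Step 3: on WHITE (6,10): turn R to S, flip to black, move to (7,10). |black|=3
Step 4: on WHITE (7,10): turn R to W, flip to black, move to (7,9). |black|=4
Step 5: on BLACK (7,9): turn L to S, flip to white, move to (8,9). |black|=3
Step 6: on WHITE (8,9): turn R to W, flip to black, move to (8,8). |black|=4
Step 7: on WHITE (8,8): turn R to N, flip to black, move to (7,8). |black|=5
Step 8: on WHITE (7,8): turn R to E, flip to black, move to (7,9). |black|=6
Step 9: on WHITE (7,9): turn R to S, flip to black, move to (8,9). |black|=7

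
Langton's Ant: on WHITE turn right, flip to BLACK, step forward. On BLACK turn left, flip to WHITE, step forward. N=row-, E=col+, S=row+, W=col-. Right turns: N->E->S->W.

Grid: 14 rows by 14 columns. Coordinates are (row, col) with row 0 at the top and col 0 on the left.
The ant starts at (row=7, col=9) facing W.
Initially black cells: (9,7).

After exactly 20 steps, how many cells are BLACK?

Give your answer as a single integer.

Answer: 7

Derivation:
Step 1: on WHITE (7,9): turn R to N, flip to black, move to (6,9). |black|=2
Step 2: on WHITE (6,9): turn R to E, flip to black, move to (6,10). |black|=3
Step 3: on WHITE (6,10): turn R to S, flip to black, move to (7,10). |black|=4
Step 4: on WHITE (7,10): turn R to W, flip to black, move to (7,9). |black|=5
Step 5: on BLACK (7,9): turn L to S, flip to white, move to (8,9). |black|=4
Step 6: on WHITE (8,9): turn R to W, flip to black, move to (8,8). |black|=5
Step 7: on WHITE (8,8): turn R to N, flip to black, move to (7,8). |black|=6
Step 8: on WHITE (7,8): turn R to E, flip to black, move to (7,9). |black|=7
Step 9: on WHITE (7,9): turn R to S, flip to black, move to (8,9). |black|=8
Step 10: on BLACK (8,9): turn L to E, flip to white, move to (8,10). |black|=7
Step 11: on WHITE (8,10): turn R to S, flip to black, move to (9,10). |black|=8
Step 12: on WHITE (9,10): turn R to W, flip to black, move to (9,9). |black|=9
Step 13: on WHITE (9,9): turn R to N, flip to black, move to (8,9). |black|=10
Step 14: on WHITE (8,9): turn R to E, flip to black, move to (8,10). |black|=11
Step 15: on BLACK (8,10): turn L to N, flip to white, move to (7,10). |black|=10
Step 16: on BLACK (7,10): turn L to W, flip to white, move to (7,9). |black|=9
Step 17: on BLACK (7,9): turn L to S, flip to white, move to (8,9). |black|=8
Step 18: on BLACK (8,9): turn L to E, flip to white, move to (8,10). |black|=7
Step 19: on WHITE (8,10): turn R to S, flip to black, move to (9,10). |black|=8
Step 20: on BLACK (9,10): turn L to E, flip to white, move to (9,11). |black|=7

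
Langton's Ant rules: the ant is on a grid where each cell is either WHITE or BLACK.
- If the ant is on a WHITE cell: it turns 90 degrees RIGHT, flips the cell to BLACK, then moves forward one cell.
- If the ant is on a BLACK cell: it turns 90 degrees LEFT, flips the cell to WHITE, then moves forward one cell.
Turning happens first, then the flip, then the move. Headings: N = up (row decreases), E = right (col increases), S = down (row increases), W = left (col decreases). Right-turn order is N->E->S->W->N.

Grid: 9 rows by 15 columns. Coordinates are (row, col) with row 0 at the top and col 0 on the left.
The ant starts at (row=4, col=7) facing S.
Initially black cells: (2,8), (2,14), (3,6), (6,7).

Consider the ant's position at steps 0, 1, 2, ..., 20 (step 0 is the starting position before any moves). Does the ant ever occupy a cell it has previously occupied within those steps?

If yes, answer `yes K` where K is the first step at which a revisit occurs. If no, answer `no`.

Answer: yes 6

Derivation:
Step 1: on WHITE (4,7): turn R to W, flip to black, move to (4,6). |black|=5 — new cell
Step 2: on WHITE (4,6): turn R to N, flip to black, move to (3,6). |black|=6 — new cell
Step 3: on BLACK (3,6): turn L to W, flip to white, move to (3,5). |black|=5 — new cell
Step 4: on WHITE (3,5): turn R to N, flip to black, move to (2,5). |black|=6 — new cell
Step 5: on WHITE (2,5): turn R to E, flip to black, move to (2,6). |black|=7 — new cell
Step 6: on WHITE (2,6): turn R to S, flip to black, move to (3,6). |black|=8 — REVISIT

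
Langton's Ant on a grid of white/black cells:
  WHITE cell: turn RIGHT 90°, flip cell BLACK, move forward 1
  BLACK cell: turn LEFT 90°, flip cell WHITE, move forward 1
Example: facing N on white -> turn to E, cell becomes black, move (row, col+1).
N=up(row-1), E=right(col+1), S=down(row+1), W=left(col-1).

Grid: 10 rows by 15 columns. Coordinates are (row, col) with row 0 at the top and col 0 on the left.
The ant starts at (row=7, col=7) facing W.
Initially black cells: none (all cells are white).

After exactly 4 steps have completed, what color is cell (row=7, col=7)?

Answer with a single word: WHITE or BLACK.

Step 1: on WHITE (7,7): turn R to N, flip to black, move to (6,7). |black|=1
Step 2: on WHITE (6,7): turn R to E, flip to black, move to (6,8). |black|=2
Step 3: on WHITE (6,8): turn R to S, flip to black, move to (7,8). |black|=3
Step 4: on WHITE (7,8): turn R to W, flip to black, move to (7,7). |black|=4

Answer: BLACK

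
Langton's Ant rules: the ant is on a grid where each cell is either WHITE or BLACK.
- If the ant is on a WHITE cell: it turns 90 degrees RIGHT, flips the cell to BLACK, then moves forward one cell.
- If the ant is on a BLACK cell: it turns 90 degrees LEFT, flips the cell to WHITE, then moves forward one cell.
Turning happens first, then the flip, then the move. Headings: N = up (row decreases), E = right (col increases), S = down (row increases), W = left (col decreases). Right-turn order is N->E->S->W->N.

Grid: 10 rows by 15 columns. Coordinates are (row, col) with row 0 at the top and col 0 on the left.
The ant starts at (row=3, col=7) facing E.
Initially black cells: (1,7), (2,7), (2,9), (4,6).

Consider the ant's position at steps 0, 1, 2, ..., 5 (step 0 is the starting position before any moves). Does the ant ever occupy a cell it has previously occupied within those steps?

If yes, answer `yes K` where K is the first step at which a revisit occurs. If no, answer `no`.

Answer: no

Derivation:
Step 1: on WHITE (3,7): turn R to S, flip to black, move to (4,7). |black|=5 — new cell
Step 2: on WHITE (4,7): turn R to W, flip to black, move to (4,6). |black|=6 — new cell
Step 3: on BLACK (4,6): turn L to S, flip to white, move to (5,6). |black|=5 — new cell
Step 4: on WHITE (5,6): turn R to W, flip to black, move to (5,5). |black|=6 — new cell
Step 5: on WHITE (5,5): turn R to N, flip to black, move to (4,5). |black|=7 — new cell
No revisit within 5 steps.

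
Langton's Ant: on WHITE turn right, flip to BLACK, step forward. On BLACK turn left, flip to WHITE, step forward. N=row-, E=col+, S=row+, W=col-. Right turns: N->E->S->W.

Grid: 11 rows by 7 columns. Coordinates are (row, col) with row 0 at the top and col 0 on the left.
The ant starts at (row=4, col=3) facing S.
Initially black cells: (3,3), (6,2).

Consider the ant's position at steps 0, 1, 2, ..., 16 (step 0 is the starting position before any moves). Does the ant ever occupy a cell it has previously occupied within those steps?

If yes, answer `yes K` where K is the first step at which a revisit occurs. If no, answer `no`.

Step 1: on WHITE (4,3): turn R to W, flip to black, move to (4,2). |black|=3 — new cell
Step 2: on WHITE (4,2): turn R to N, flip to black, move to (3,2). |black|=4 — new cell
Step 3: on WHITE (3,2): turn R to E, flip to black, move to (3,3). |black|=5 — new cell
Step 4: on BLACK (3,3): turn L to N, flip to white, move to (2,3). |black|=4 — new cell
Step 5: on WHITE (2,3): turn R to E, flip to black, move to (2,4). |black|=5 — new cell
Step 6: on WHITE (2,4): turn R to S, flip to black, move to (3,4). |black|=6 — new cell
Step 7: on WHITE (3,4): turn R to W, flip to black, move to (3,3). |black|=7 — REVISIT

Answer: yes 7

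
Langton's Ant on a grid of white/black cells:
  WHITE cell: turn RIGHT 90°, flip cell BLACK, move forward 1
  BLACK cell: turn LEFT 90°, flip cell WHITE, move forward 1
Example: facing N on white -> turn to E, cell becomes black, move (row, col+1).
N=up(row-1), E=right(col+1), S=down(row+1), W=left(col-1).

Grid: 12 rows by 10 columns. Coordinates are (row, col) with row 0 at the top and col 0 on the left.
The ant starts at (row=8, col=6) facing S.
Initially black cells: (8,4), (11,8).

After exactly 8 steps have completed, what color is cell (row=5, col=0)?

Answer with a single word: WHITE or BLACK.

Step 1: on WHITE (8,6): turn R to W, flip to black, move to (8,5). |black|=3
Step 2: on WHITE (8,5): turn R to N, flip to black, move to (7,5). |black|=4
Step 3: on WHITE (7,5): turn R to E, flip to black, move to (7,6). |black|=5
Step 4: on WHITE (7,6): turn R to S, flip to black, move to (8,6). |black|=6
Step 5: on BLACK (8,6): turn L to E, flip to white, move to (8,7). |black|=5
Step 6: on WHITE (8,7): turn R to S, flip to black, move to (9,7). |black|=6
Step 7: on WHITE (9,7): turn R to W, flip to black, move to (9,6). |black|=7
Step 8: on WHITE (9,6): turn R to N, flip to black, move to (8,6). |black|=8

Answer: WHITE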